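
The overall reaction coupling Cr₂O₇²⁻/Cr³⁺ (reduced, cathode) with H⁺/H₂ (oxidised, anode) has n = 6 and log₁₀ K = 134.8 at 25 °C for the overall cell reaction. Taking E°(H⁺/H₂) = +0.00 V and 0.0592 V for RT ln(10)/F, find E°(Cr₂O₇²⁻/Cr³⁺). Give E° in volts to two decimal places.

E°cell = (0.0592/n)·log K = (0.0592/6)(134.8) = +1.330 V.
Since Cr₂O₇²⁻/Cr³⁺ is the cathode and H⁺/H₂ the anode, E°cell = E°(Cr₂O₇²⁻/Cr³⁺) − E°(H⁺/H₂).
So E°(Cr₂O₇²⁻/Cr³⁺) = E°cell + E°(H⁺/H₂) = +1.330 + (+0.00) = +1.33 V.

+1.33 V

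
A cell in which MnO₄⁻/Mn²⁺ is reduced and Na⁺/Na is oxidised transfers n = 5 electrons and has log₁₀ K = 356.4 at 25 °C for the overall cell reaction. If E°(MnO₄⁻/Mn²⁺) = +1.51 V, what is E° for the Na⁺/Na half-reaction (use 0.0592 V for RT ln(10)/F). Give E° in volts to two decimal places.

-2.71 V

E°cell = (0.0592/n)·log K = (0.0592/5)(356.4) = +4.220 V.
Since MnO₄⁻/Mn²⁺ is the cathode and Na⁺/Na the anode, E°cell = E°(MnO₄⁻/Mn²⁺) − E°(Na⁺/Na).
So E°(Na⁺/Na) = E°(MnO₄⁻/Mn²⁺) − E°cell = (+1.51) − (+4.220) = -2.71 V.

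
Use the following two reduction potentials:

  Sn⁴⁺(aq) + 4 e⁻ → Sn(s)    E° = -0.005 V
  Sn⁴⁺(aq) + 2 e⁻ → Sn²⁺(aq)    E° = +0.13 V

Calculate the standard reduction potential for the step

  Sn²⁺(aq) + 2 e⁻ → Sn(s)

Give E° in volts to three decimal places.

Sequential free energies add, so n₃E°₃ = n₁E°₁ + n₂E°₂.
With n₃ = 4, and the known step contributing 2×(+0.13) V, the unknown satisfies 2·E° = 4×(-0.005) − 2×(+0.13) = -0.280.
E° = -0.280 / 2 = -0.140 V.

-0.140 V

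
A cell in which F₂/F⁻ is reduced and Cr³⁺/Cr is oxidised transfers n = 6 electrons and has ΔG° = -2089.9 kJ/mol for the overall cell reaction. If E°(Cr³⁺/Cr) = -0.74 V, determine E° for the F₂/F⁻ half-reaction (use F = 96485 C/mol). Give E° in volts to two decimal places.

E°cell = −ΔG°/(nF) = −(-2089.9×10³)/((6)(96485)) = +3.610 V.
Since F₂/F⁻ is the cathode and Cr³⁺/Cr the anode, E°cell = E°(F₂/F⁻) − E°(Cr³⁺/Cr).
So E°(F₂/F⁻) = E°cell + E°(Cr³⁺/Cr) = +3.610 + (-0.74) = +2.87 V.

+2.87 V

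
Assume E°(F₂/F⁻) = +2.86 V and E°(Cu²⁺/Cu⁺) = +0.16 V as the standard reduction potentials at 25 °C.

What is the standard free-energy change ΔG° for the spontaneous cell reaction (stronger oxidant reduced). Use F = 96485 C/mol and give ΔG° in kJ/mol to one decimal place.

-521.0 kJ/mol

F₂/F⁻ (E° = +2.86 V) is the cathode; Cu²⁺/Cu⁺ (E° = +0.16 V) is the anode, so E°cell = +2.70 V.
Balancing electrons gives n = 2 (lcm of 2 and 1).
ΔG° = −nFE° = −(2)(96485)(+2.70) = -521,019 J = -521.0 kJ/mol.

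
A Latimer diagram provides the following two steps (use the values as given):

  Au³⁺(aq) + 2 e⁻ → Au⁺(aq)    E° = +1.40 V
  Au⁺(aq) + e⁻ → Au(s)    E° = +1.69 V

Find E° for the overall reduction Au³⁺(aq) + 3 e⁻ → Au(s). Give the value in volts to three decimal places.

Adding the free-energy changes (−nFE°) of the two steps gives −n₃FE°₃ = −n₁FE°₁ − n₂FE°₂.
E°₃ = (2×+1.40 + 1×+1.69) / 3 = (+4.490) / 3 = +1.497 V.
Simply averaging or adding the two E° values would be wrong; the electron-weighted sum is required.

+1.497 V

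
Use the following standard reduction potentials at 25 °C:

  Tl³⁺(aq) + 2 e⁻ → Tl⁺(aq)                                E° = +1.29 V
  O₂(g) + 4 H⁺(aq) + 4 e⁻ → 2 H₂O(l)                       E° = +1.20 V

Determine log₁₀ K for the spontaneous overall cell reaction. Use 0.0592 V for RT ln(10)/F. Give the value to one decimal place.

Cathode: Tl³⁺/Tl⁺; anode: O₂/H₂O. E°cell = +0.09 V, n = 4.
log K = nE°cell / 0.0592 = (4)(+0.09) / 0.0592 = 6.1.

6.1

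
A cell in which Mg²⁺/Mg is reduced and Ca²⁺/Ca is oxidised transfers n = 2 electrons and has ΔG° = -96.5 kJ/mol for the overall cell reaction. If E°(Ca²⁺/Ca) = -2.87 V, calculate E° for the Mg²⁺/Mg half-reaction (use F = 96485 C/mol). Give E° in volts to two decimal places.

E°cell = −ΔG°/(nF) = −(-96.5×10³)/((2)(96485)) = +0.500 V.
Since Mg²⁺/Mg is the cathode and Ca²⁺/Ca the anode, E°cell = E°(Mg²⁺/Mg) − E°(Ca²⁺/Ca).
So E°(Mg²⁺/Mg) = E°cell + E°(Ca²⁺/Ca) = +0.500 + (-2.87) = -2.37 V.

-2.37 V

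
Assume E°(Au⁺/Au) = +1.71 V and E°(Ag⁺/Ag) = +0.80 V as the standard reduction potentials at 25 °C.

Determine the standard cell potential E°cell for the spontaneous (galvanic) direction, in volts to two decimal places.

+0.91 V

The Au⁺/Au couple has the higher reduction potential, so it is the cathode; Ag⁺/Ag is oxidised at the anode.
E°cell = E°(cathode) − E°(anode) = (+1.71) − (+0.80) = +0.91 V.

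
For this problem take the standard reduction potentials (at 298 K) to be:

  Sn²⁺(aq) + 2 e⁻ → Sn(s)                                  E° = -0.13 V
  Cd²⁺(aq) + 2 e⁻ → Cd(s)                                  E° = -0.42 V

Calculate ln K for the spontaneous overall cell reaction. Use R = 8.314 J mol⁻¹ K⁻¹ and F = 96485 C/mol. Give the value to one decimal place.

22.6

Cathode: Sn²⁺/Sn; anode: Cd²⁺/Cd. E°cell = (-0.13) − (-0.42) = +0.29 V, with n = 2.
ΔG° = −nFE° = −RT ln K, so ln K = nFE°/(RT) = (2)(96485)(+0.29) / ((8.314)(298)) = 22.587.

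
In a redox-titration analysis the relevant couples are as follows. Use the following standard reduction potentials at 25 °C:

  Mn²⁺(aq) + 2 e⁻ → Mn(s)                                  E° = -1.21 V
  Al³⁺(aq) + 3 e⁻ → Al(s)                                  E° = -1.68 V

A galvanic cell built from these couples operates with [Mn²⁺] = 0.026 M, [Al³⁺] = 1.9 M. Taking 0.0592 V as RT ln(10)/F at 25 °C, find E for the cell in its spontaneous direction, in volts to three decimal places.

Mn²⁺/Mn is the cathode (higher E°), Al³⁺/Al the anode: E°cell = -1.21 − (-1.68) = +0.47 V, n = 6.
Overall: 3 Mn²⁺(aq) + 2 Al(s) → 3 Mn(s) + 2 Al³⁺(aq)
Q = [Al³⁺]^2 / ([Mn²⁺]^3); log Q = 5.313.
E = E° − (0.0592/n) log Q = +0.47 − (0.0592/6)(5.313) = +0.418 V.

+0.418 V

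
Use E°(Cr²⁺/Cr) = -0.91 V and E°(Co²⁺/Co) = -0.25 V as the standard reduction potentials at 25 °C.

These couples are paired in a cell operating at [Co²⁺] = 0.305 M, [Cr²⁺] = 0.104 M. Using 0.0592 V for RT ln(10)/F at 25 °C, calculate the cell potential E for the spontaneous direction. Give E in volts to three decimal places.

+0.674 V

Co²⁺/Co is the cathode (higher E°), Cr²⁺/Cr the anode: E°cell = -0.25 − (-0.91) = +0.66 V, n = 2.
Overall: Co²⁺(aq) + Cr(s) → Co(s) + Cr²⁺(aq)
Q = [Cr²⁺] / ([Co²⁺]); log Q = -0.467.
E = E° − (0.0592/n) log Q = +0.66 − (0.0592/2)(-0.467) = +0.674 V.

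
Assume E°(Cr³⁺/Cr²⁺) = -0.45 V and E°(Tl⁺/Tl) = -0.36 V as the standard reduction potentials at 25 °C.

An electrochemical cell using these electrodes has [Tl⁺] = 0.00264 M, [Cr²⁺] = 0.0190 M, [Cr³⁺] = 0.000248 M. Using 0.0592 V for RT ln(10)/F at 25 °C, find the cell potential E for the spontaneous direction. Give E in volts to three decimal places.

+0.049 V

Tl⁺/Tl is the cathode (higher E°), Cr³⁺/Cr²⁺ the anode: E°cell = -0.36 − (-0.45) = +0.09 V, n = 1.
Overall: Tl⁺(aq) + Cr²⁺(aq) → Tl(s) + Cr³⁺(aq)
Q = [Cr³⁺] / ([Tl⁺]·[Cr²⁺]); log Q = 0.694.
E = E° − (0.0592/n) log Q = +0.09 − (0.0592/1)(0.694) = +0.049 V.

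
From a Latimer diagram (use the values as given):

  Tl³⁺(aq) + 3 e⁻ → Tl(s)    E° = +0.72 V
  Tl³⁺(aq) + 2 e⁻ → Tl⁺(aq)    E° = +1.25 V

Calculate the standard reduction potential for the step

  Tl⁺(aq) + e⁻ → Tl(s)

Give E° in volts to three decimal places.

-0.340 V

Sequential free energies add, so n₃E°₃ = n₁E°₁ + n₂E°₂.
With n₃ = 3, and the known step contributing 2×(+1.25) V, the unknown satisfies 1·E° = 3×(+0.72) − 2×(+1.25) = -0.340.
E° = -0.340 / 1 = -0.340 V.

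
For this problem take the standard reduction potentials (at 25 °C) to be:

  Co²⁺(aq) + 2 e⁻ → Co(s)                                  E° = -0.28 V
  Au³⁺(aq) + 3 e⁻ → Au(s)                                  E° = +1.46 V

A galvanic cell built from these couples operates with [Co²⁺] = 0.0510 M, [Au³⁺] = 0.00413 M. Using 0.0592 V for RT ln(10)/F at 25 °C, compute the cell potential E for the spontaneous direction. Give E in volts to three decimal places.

Au³⁺/Au is the cathode (higher E°), Co²⁺/Co the anode: E°cell = +1.46 − (-0.28) = +1.74 V, n = 6.
Overall: 2 Au³⁺(aq) + 3 Co(s) → 2 Au(s) + 3 Co²⁺(aq)
Q = [Co²⁺]^3 / ([Au³⁺]^2); log Q = 0.891.
E = E° − (0.0592/n) log Q = +1.74 − (0.0592/6)(0.891) = +1.731 V.

+1.731 V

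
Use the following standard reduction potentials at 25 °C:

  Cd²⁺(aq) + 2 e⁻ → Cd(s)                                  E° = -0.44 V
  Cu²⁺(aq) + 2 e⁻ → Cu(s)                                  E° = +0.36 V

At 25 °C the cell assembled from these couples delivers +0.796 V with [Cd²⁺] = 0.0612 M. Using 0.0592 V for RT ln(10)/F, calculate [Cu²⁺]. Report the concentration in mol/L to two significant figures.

Cu²⁺/Cu is the cathode, Cd²⁺/Cd the anode: E°cell = +0.80 V, n = 2.
Overall reaction: Cu²⁺(aq) + Cd(s) → Cu(s) + Cd²⁺(aq); Q = [Cd²⁺]^1/[Cu²⁺]^1.
From E = E° − (0.0592/n) log Q: log Q = (E° − E)·n/0.0592 = (+0.80 − (+0.796))·2/0.0592 = 0.1351.
So 1·log[Cu²⁺] = 1·log(0.0612) − log Q = -1.2132 − (0.1351) = -1.3483; [Cu²⁺] = 10^(-1.3483) ≈ 0.045 M.

0.045 M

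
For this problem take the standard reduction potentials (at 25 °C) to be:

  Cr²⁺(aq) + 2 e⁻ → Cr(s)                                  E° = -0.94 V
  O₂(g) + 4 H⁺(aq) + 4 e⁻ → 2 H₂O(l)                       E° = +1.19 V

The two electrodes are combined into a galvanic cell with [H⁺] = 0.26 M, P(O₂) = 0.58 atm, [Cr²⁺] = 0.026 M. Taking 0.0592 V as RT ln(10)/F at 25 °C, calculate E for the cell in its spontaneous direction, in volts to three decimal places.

+2.139 V

O₂/H₂O is the cathode (higher E°), Cr²⁺/Cr the anode: E°cell = +1.19 − (-0.94) = +2.13 V, n = 4.
Overall: O₂(g) + 4 H⁺(aq) + 2 Cr(s) → 2 H₂O(l) + 2 Cr²⁺(aq)
Q = [Cr²⁺]^2 / (P(O₂)·[H⁺]^4); log Q = -0.593.
E = E° − (0.0592/n) log Q = +2.13 − (0.0592/4)(-0.593) = +2.139 V.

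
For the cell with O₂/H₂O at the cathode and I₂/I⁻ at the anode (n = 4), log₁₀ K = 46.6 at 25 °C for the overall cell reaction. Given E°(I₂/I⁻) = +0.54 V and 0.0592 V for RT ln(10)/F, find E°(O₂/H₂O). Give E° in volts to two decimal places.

+1.23 V

E°cell = (0.0592/n)·log K = (0.0592/4)(46.6) = +0.690 V.
Since O₂/H₂O is the cathode and I₂/I⁻ the anode, E°cell = E°(O₂/H₂O) − E°(I₂/I⁻).
So E°(O₂/H₂O) = E°cell + E°(I₂/I⁻) = +0.690 + (+0.54) = +1.23 V.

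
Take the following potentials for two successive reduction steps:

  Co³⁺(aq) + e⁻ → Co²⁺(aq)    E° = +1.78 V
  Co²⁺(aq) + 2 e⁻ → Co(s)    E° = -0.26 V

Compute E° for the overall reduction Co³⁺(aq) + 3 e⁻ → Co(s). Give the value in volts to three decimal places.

Adding the free-energy changes (−nFE°) of the two steps gives −n₃FE°₃ = −n₁FE°₁ − n₂FE°₂.
E°₃ = (1×+1.78 + 2×-0.26) / 3 = (+1.260) / 3 = +0.420 V.

+0.420 V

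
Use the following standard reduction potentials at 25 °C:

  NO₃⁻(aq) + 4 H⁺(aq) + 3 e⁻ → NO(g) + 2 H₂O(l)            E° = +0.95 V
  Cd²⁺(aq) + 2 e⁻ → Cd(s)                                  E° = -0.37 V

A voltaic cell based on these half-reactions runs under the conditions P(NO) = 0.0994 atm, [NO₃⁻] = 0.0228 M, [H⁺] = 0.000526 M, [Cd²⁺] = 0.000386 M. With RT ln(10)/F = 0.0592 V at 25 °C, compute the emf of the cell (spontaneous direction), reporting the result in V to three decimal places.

+1.150 V

NO₃⁻/NO is the cathode (higher E°), Cd²⁺/Cd the anode: E°cell = +0.95 − (-0.37) = +1.32 V, n = 6.
Overall: 2 NO₃⁻(aq) + 8 H⁺(aq) + 3 Cd(s) → 2 NO(g) + 4 H₂O(l) + 3 Cd²⁺(aq)
Q = P(NO)^2·[Cd²⁺]^3 / ([NO₃⁻]^2·[H⁺]^8); log Q = 17.271.
E = E° − (0.0592/n) log Q = +1.32 − (0.0592/6)(17.271) = +1.150 V.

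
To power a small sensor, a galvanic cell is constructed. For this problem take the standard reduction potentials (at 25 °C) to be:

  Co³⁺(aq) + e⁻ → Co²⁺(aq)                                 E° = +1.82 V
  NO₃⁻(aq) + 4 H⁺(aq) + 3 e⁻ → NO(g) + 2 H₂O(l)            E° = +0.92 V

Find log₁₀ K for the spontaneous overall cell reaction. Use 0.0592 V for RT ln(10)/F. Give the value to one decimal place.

45.6

Cathode: Co³⁺/Co²⁺; anode: NO₃⁻/NO. E°cell = +0.90 V, n = 3.
log K = nE°cell / 0.0592 = (3)(+0.90) / 0.0592 = 45.6.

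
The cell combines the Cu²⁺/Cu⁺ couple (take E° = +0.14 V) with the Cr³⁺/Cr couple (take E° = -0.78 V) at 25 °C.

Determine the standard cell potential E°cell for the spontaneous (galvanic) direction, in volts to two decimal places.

The Cu²⁺/Cu⁺ couple has the higher reduction potential, so it is the cathode; Cr³⁺/Cr is oxidised at the anode.
E°cell = E°(cathode) − E°(anode) = (+0.14) − (-0.78) = +0.92 V.

+0.92 V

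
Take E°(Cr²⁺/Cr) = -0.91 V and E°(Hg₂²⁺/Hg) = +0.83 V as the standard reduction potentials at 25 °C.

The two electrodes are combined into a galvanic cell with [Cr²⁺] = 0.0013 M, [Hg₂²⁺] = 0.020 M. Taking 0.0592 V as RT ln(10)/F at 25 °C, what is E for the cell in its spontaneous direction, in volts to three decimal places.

Hg₂²⁺/Hg is the cathode (higher E°), Cr²⁺/Cr the anode: E°cell = +0.83 − (-0.91) = +1.74 V, n = 2.
Overall: Hg₂²⁺(aq) + Cr(s) → 2 Hg(l) + Cr²⁺(aq)
Q = [Cr²⁺] / ([Hg₂²⁺]); log Q = -1.187.
E = E° − (0.0592/n) log Q = +1.74 − (0.0592/2)(-1.187) = +1.775 V.

+1.775 V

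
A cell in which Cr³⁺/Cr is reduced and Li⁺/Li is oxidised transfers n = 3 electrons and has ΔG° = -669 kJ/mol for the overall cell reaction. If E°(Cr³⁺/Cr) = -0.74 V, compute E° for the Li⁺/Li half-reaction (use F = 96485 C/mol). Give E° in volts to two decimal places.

E°cell = −ΔG°/(nF) = −(-669×10³)/((3)(96485)) = +2.311 V.
Since Cr³⁺/Cr is the cathode and Li⁺/Li the anode, E°cell = E°(Cr³⁺/Cr) − E°(Li⁺/Li).
So E°(Li⁺/Li) = E°(Cr³⁺/Cr) − E°cell = (-0.74) − (+2.311) = -3.05 V.

-3.05 V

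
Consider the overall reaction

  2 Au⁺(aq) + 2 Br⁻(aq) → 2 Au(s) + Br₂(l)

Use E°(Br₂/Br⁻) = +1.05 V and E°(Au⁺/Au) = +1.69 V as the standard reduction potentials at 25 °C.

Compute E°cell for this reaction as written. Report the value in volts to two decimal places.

+0.64 V

The Au⁺/Au couple has the higher reduction potential, so it is the cathode; Br₂/Br⁻ is oxidised at the anode.
E°cell = E°(cathode) − E°(anode) = (+1.69) − (+1.05) = +0.64 V.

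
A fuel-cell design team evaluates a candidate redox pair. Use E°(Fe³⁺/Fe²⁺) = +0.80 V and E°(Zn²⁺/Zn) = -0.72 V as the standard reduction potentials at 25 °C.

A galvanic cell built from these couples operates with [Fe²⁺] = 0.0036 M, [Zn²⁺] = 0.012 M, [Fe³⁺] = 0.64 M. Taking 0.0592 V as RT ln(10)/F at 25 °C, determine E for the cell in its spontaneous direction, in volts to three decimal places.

+1.710 V

Fe³⁺/Fe²⁺ is the cathode (higher E°), Zn²⁺/Zn the anode: E°cell = +0.80 − (-0.72) = +1.52 V, n = 2.
Overall: 2 Fe³⁺(aq) + Zn(s) → 2 Fe²⁺(aq) + Zn²⁺(aq)
Q = [Fe²⁺]^2·[Zn²⁺] / ([Fe³⁺]^2); log Q = -6.421.
E = E° − (0.0592/n) log Q = +1.52 − (0.0592/2)(-6.421) = +1.710 V.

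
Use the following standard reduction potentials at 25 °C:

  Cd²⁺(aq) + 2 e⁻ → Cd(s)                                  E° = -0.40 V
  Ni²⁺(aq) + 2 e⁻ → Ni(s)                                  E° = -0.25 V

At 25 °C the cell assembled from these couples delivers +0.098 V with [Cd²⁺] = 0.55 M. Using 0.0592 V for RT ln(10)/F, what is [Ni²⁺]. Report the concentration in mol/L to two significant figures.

0.0096 M

Ni²⁺/Ni is the cathode, Cd²⁺/Cd the anode: E°cell = +0.15 V, n = 2.
Overall reaction: Ni²⁺(aq) + Cd(s) → Ni(s) + Cd²⁺(aq); Q = [Cd²⁺]^1/[Ni²⁺]^1.
From E = E° − (0.0592/n) log Q: log Q = (E° − E)·n/0.0592 = (+0.15 − (+0.098))·2/0.0592 = 1.7568.
So 1·log[Ni²⁺] = 1·log(0.55) − log Q = -0.2596 − (1.7568) = -2.0164; [Ni²⁺] = 10^(-2.0164) ≈ 0.0096 M.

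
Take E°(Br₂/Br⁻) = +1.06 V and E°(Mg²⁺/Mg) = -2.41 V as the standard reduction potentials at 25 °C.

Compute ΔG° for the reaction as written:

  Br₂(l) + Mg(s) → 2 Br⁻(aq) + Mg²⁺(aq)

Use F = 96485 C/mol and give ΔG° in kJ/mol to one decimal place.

-669.6 kJ/mol

As written, Br₂/Br⁻ is reduced (cathode) and Mg²⁺/Mg is oxidised (anode), so E°cell = (+1.06) − (-2.41) = +3.47 V.
Balancing electrons gives n = 2.
ΔG° = −nFE° = −(2)(96485)(+3.47) = -669,606 J = -669.6 kJ/mol.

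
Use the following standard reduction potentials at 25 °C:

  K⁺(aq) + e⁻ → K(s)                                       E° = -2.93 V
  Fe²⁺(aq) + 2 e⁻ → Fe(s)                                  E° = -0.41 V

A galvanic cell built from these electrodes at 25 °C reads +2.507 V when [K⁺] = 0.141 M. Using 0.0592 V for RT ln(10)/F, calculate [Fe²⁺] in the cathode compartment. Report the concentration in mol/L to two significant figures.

Fe²⁺/Fe is the cathode, K⁺/K the anode: E°cell = +2.52 V, n = 2.
Overall reaction: Fe²⁺(aq) + 2 K(s) → Fe(s) + 2 K⁺(aq); Q = [K⁺]^2/[Fe²⁺]^1.
From E = E° − (0.0592/n) log Q: log Q = (E° − E)·n/0.0592 = (+2.52 − (+2.507))·2/0.0592 = 0.4392.
So 1·log[Fe²⁺] = 2·log(0.141) − log Q = -1.7016 − (0.4392) = -2.1408; [Fe²⁺] = 10^(-2.1408) ≈ 0.0072 M.

0.0072 M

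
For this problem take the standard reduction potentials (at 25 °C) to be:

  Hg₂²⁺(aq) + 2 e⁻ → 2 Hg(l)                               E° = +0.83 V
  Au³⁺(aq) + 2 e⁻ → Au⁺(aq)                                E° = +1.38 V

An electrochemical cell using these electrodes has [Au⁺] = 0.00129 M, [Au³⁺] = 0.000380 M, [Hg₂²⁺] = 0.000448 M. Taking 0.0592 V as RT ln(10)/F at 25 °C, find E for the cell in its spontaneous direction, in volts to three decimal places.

+0.633 V

Au³⁺/Au⁺ is the cathode (higher E°), Hg₂²⁺/Hg the anode: E°cell = +1.38 − (+0.83) = +0.55 V, n = 2.
Overall: Au³⁺(aq) + 2 Hg(l) → Au⁺(aq) + Hg₂²⁺(aq)
Q = [Au⁺]·[Hg₂²⁺] / ([Au³⁺]); log Q = -2.818.
E = E° − (0.0592/n) log Q = +0.55 − (0.0592/2)(-2.818) = +0.633 V.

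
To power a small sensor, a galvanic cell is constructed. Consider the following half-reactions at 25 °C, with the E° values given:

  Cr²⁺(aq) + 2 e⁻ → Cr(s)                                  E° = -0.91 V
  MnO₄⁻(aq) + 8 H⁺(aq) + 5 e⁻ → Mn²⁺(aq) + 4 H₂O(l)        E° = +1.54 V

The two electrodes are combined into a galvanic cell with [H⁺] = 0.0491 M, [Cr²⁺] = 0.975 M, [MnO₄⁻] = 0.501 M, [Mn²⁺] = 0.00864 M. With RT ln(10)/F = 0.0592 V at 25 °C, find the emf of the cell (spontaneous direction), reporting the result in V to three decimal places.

+2.347 V

MnO₄⁻/Mn²⁺ is the cathode (higher E°), Cr²⁺/Cr the anode: E°cell = +1.54 − (-0.91) = +2.45 V, n = 10.
Overall: 2 MnO₄⁻(aq) + 16 H⁺(aq) + 5 Cr(s) → 2 Mn²⁺(aq) + 8 H₂O(l) + 5 Cr²⁺(aq)
Q = [Mn²⁺]^2·[Cr²⁺]^5 / ([MnO₄⁻]^2·[H⁺]^16); log Q = 17.361.
E = E° − (0.0592/n) log Q = +2.45 − (0.0592/10)(17.361) = +2.347 V.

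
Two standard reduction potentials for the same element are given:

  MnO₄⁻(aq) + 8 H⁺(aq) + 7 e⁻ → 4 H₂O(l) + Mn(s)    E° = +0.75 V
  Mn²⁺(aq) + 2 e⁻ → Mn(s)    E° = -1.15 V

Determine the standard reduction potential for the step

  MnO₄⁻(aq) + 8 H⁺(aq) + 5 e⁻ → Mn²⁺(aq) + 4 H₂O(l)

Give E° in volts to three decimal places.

+1.510 V

Sequential free energies add, so n₃E°₃ = n₁E°₁ + n₂E°₂.
With n₃ = 7, and the known step contributing 2×(-1.15) V, the unknown satisfies 5·E° = 7×(+0.75) − 2×(-1.15) = +7.550.
E° = +7.550 / 5 = +1.510 V.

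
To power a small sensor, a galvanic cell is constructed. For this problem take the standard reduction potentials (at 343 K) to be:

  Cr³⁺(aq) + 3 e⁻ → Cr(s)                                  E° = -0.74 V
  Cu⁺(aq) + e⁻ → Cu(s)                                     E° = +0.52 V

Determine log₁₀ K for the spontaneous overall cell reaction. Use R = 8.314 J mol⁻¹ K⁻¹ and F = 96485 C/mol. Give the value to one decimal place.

Cathode: Cu⁺/Cu; anode: Cr³⁺/Cr. E°cell = (+0.52) − (-0.74) = +1.26 V, with n = 3.
ΔG° = −nFE° = −RT ln K, so ln K = nFE°/(RT) = (3)(96485)(+1.26) / ((8.314)(343)) = 127.893.
log₁₀ K = 127.893 / ln 10 = 55.5.

55.5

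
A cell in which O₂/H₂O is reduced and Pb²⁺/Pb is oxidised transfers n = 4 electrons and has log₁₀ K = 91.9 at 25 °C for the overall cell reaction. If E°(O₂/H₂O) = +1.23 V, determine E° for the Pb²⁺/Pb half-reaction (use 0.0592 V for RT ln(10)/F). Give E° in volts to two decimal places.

E°cell = (0.0592/n)·log K = (0.0592/4)(91.9) = +1.360 V.
Since O₂/H₂O is the cathode and Pb²⁺/Pb the anode, E°cell = E°(O₂/H₂O) − E°(Pb²⁺/Pb).
So E°(Pb²⁺/Pb) = E°(O₂/H₂O) − E°cell = (+1.23) − (+1.360) = -0.13 V.

-0.13 V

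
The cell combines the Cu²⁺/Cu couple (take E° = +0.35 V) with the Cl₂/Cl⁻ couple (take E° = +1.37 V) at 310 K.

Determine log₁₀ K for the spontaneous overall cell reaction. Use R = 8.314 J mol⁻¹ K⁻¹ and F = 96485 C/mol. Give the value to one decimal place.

Cathode: Cl₂/Cl⁻; anode: Cu²⁺/Cu. E°cell = (+1.37) − (+0.35) = +1.02 V, with n = 2.
ΔG° = −nFE° = −RT ln K, so ln K = nFE°/(RT) = (2)(96485)(+1.02) / ((8.314)(310)) = 76.369.
log₁₀ K = 76.369 / ln 10 = 33.2.

33.2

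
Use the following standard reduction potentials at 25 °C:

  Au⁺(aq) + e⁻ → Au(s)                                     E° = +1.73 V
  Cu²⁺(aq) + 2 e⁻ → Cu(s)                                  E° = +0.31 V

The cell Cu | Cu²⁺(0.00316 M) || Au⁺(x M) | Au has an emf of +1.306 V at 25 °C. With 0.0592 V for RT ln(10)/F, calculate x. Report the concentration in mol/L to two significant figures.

Au⁺/Au is the cathode, Cu²⁺/Cu the anode: E°cell = +1.42 V, n = 2.
Overall reaction: 2 Au⁺(aq) + Cu(s) → 2 Au(s) + Cu²⁺(aq); Q = [Cu²⁺]^1/[Au⁺]^2.
From E = E° − (0.0592/n) log Q: log Q = (E° − E)·n/0.0592 = (+1.42 − (+1.306))·2/0.0592 = 3.8514.
So 2·log[Au⁺] = 1·log(0.00316) − log Q = -2.5003 − (3.8514) = -6.3517; log[Au⁺] = -6.3517 / 2 = -3.1759; [Au⁺] = 10^(-3.1759) ≈ 0.00067 M.

0.00067 M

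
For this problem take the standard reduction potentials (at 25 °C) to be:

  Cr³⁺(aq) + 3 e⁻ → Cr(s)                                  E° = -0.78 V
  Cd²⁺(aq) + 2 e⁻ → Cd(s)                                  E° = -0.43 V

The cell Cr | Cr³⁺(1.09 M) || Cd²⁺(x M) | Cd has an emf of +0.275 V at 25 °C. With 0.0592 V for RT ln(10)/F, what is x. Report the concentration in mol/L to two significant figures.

0.0031 M

Cd²⁺/Cd is the cathode, Cr³⁺/Cr the anode: E°cell = +0.35 V, n = 6.
Overall reaction: 3 Cd²⁺(aq) + 2 Cr(s) → 3 Cd(s) + 2 Cr³⁺(aq); Q = [Cr³⁺]^2/[Cd²⁺]^3.
From E = E° − (0.0592/n) log Q: log Q = (E° − E)·n/0.0592 = (+0.35 − (+0.275))·6/0.0592 = 7.6014.
So 3·log[Cd²⁺] = 2·log(1.09) − log Q = 0.0749 − (7.6014) = -7.5265; log[Cd²⁺] = -7.5265 / 3 = -2.5088; [Cd²⁺] = 10^(-2.5088) ≈ 0.0031 M.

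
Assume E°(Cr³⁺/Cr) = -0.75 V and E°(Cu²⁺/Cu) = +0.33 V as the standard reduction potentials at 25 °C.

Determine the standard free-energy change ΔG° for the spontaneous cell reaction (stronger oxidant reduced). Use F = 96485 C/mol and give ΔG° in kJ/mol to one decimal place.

-625.2 kJ/mol

Cu²⁺/Cu (E° = +0.33 V) is the cathode; Cr³⁺/Cr (E° = -0.75 V) is the anode, so E°cell = +1.08 V.
Balancing electrons gives n = 6 (lcm of 2 and 3).
ΔG° = −nFE° = −(6)(96485)(+1.08) = -625,223 J = -625.2 kJ/mol.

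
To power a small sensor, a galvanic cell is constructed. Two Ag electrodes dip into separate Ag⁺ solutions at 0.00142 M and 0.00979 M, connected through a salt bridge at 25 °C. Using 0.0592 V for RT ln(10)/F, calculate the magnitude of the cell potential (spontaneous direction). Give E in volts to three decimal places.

+0.050 V

For a concentration cell E°cell = 0. The 0.00979 M side is the cathode (reduction is favoured where [Ag⁺] is higher).
With n = 1, E = −(0.0592/1) log([Ag⁺]ₐₙ/[Ag⁺]꜀ₐₜ) = −(0.0592/1) log(0.00142/0.00979) = −(0.0592/1)(-0.838) = +0.050 V.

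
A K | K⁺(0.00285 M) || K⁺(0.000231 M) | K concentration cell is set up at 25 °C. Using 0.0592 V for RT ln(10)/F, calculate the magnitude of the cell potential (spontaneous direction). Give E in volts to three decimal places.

+0.065 V

For a concentration cell E°cell = 0. The 0.00285 M side is the cathode (reduction is favoured where [K⁺] is higher).
With n = 1, E = −(0.0592/1) log([K⁺]ₐₙ/[K⁺]꜀ₐₜ) = −(0.0592/1) log(0.000231/0.00285) = −(0.0592/1)(-1.091) = +0.065 V.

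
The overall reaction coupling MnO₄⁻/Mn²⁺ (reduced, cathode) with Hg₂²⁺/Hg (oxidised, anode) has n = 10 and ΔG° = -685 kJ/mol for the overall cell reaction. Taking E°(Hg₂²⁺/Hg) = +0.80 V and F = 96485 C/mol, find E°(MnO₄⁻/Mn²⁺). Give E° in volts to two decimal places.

E°cell = −ΔG°/(nF) = −(-685×10³)/((10)(96485)) = +0.710 V.
Since MnO₄⁻/Mn²⁺ is the cathode and Hg₂²⁺/Hg the anode, E°cell = E°(MnO₄⁻/Mn²⁺) − E°(Hg₂²⁺/Hg).
So E°(MnO₄⁻/Mn²⁺) = E°cell + E°(Hg₂²⁺/Hg) = +0.710 + (+0.80) = +1.51 V.

+1.51 V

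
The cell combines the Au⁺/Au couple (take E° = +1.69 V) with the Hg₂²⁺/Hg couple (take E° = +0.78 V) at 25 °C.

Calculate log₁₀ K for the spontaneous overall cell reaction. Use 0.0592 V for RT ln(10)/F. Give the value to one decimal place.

Cathode: Au⁺/Au; anode: Hg₂²⁺/Hg. E°cell = +0.91 V, n = 2.
log K = nE°cell / 0.0592 = (2)(+0.91) / 0.0592 = 30.7.

30.7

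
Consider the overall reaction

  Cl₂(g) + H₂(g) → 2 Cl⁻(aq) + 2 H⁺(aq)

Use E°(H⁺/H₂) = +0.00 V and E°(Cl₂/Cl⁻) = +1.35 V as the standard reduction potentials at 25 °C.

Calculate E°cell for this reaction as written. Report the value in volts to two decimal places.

+1.35 V

The Cl₂/Cl⁻ couple has the higher reduction potential, so it is the cathode; H⁺/H₂ is oxidised at the anode.
E°cell = E°(cathode) − E°(anode) = (+1.35) − (+0.00) = +1.35 V.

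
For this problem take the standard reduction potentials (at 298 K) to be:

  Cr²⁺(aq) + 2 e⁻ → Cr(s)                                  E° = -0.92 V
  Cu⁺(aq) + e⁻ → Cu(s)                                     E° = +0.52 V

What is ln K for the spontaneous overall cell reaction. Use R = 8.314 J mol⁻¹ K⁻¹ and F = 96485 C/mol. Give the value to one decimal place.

Cathode: Cu⁺/Cu; anode: Cr²⁺/Cr. E°cell = (+0.52) − (-0.92) = +1.44 V, with n = 2.
ΔG° = −nFE° = −RT ln K, so ln K = nFE°/(RT) = (2)(96485)(+1.44) / ((8.314)(298)) = 112.157.

112.2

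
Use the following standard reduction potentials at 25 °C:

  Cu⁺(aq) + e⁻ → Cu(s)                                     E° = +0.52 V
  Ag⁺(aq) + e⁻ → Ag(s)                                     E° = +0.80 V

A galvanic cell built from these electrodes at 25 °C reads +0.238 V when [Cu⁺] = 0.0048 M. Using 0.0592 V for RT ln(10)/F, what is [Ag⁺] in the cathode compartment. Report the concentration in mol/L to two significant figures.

0.00094 M

Ag⁺/Ag is the cathode, Cu⁺/Cu the anode: E°cell = +0.28 V, n = 1.
Overall reaction: Ag⁺(aq) + Cu(s) → Ag(s) + Cu⁺(aq); Q = [Cu⁺]^1/[Ag⁺]^1.
From E = E° − (0.0592/n) log Q: log Q = (E° − E)·n/0.0592 = (+0.28 − (+0.238))·1/0.0592 = 0.7095.
So 1·log[Ag⁺] = 1·log(0.0048) − log Q = -2.3188 − (0.7095) = -3.0283; [Ag⁺] = 10^(-3.0283) ≈ 0.00094 M.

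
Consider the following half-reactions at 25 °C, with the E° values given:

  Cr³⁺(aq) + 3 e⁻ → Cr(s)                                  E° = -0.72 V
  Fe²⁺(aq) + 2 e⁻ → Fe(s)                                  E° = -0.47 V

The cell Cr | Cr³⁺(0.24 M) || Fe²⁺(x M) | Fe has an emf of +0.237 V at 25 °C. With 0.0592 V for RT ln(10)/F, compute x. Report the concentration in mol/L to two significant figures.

Fe²⁺/Fe is the cathode, Cr³⁺/Cr the anode: E°cell = +0.25 V, n = 6.
Overall reaction: 3 Fe²⁺(aq) + 2 Cr(s) → 3 Fe(s) + 2 Cr³⁺(aq); Q = [Cr³⁺]^2/[Fe²⁺]^3.
From E = E° − (0.0592/n) log Q: log Q = (E° − E)·n/0.0592 = (+0.25 − (+0.237))·6/0.0592 = 1.3176.
So 3·log[Fe²⁺] = 2·log(0.24) − log Q = -1.2396 − (1.3176) = -2.5572; log[Fe²⁺] = -2.5572 / 3 = -0.8524; [Fe²⁺] = 10^(-0.8524) ≈ 0.14 M.

0.14 M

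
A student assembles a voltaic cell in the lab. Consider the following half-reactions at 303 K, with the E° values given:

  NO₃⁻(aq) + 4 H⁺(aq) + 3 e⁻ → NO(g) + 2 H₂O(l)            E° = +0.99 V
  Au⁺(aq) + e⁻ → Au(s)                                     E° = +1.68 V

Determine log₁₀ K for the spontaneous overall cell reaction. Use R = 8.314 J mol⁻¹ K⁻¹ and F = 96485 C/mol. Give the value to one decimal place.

34.4

Cathode: Au⁺/Au; anode: NO₃⁻/NO. E°cell = (+1.68) − (+0.99) = +0.69 V, with n = 3.
ΔG° = −nFE° = −RT ln K, so ln K = nFE°/(RT) = (3)(96485)(+0.69) / ((8.314)(303)) = 79.283.
log₁₀ K = 79.283 / ln 10 = 34.4.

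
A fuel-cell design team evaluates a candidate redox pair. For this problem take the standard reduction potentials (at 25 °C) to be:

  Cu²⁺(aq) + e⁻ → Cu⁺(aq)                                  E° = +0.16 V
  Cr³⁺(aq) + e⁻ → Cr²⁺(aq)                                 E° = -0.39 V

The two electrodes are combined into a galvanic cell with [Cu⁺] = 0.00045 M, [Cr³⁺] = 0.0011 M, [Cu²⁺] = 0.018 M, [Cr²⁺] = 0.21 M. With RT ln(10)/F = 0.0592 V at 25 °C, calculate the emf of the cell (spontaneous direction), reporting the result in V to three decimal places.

Cu²⁺/Cu⁺ is the cathode (higher E°), Cr³⁺/Cr²⁺ the anode: E°cell = +0.16 − (-0.39) = +0.55 V, n = 1.
Overall: Cu²⁺(aq) + Cr²⁺(aq) → Cu⁺(aq) + Cr³⁺(aq)
Q = [Cu⁺]·[Cr³⁺] / ([Cu²⁺]·[Cr²⁺]); log Q = -3.883.
E = E° − (0.0592/n) log Q = +0.55 − (0.0592/1)(-3.883) = +0.780 V.

+0.780 V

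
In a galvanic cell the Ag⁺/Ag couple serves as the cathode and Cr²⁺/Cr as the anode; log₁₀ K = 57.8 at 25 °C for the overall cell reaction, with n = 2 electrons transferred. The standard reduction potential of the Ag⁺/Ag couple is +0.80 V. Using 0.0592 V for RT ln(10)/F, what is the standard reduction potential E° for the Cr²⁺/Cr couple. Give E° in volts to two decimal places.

E°cell = (0.0592/n)·log K = (0.0592/2)(57.8) = +1.711 V.
Since Ag⁺/Ag is the cathode and Cr²⁺/Cr the anode, E°cell = E°(Ag⁺/Ag) − E°(Cr²⁺/Cr).
So E°(Cr²⁺/Cr) = E°(Ag⁺/Ag) − E°cell = (+0.80) − (+1.711) = -0.91 V.

-0.91 V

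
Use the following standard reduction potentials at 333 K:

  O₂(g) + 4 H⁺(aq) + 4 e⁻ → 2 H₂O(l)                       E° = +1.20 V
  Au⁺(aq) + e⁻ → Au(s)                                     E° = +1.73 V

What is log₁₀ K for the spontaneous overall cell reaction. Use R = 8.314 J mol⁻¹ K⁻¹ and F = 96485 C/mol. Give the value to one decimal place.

Cathode: Au⁺/Au; anode: O₂/H₂O. E°cell = (+1.73) − (+1.20) = +0.53 V, with n = 4.
ΔG° = −nFE° = −RT ln K, so ln K = nFE°/(RT) = (4)(96485)(+0.53) / ((8.314)(333)) = 73.882.
log₁₀ K = 73.882 / ln 10 = 32.1.

32.1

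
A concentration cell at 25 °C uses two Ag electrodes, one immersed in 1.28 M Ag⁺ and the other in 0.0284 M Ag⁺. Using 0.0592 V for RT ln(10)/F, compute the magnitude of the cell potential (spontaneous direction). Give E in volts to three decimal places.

For a concentration cell E°cell = 0. The 1.28 M side is the cathode (reduction is favoured where [Ag⁺] is higher).
With n = 1, E = −(0.0592/1) log([Ag⁺]ₐₙ/[Ag⁺]꜀ₐₜ) = −(0.0592/1) log(0.0284/1.28) = −(0.0592/1)(-1.654) = +0.098 V.

+0.098 V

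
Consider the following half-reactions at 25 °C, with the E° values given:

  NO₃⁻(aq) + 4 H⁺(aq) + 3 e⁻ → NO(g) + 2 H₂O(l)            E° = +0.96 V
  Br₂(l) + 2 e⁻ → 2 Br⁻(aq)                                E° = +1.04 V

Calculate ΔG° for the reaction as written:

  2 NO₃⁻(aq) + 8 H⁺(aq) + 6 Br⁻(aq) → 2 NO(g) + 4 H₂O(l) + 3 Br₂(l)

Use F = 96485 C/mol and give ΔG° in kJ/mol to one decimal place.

As written, NO₃⁻/NO is reduced (cathode) and Br₂/Br⁻ is oxidised (anode), so E°cell = (+0.96) − (+1.04) = -0.08 V.
Balancing electrons gives n = 6.
ΔG° = −nFE° = −(6)(96485)(-0.08) = 46,313 J = +46.3 kJ/mol.

+46.3 kJ/mol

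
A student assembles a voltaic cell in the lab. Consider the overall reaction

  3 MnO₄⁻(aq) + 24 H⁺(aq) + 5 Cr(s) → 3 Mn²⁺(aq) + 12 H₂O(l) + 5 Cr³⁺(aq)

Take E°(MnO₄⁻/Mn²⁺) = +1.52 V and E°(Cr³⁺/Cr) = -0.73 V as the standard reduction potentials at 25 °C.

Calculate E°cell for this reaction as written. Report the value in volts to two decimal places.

The MnO₄⁻/Mn²⁺ couple has the higher reduction potential, so it is the cathode; Cr³⁺/Cr is oxidised at the anode.
E°cell = E°(cathode) − E°(anode) = (+1.52) − (-0.73) = +2.25 V.

+2.25 V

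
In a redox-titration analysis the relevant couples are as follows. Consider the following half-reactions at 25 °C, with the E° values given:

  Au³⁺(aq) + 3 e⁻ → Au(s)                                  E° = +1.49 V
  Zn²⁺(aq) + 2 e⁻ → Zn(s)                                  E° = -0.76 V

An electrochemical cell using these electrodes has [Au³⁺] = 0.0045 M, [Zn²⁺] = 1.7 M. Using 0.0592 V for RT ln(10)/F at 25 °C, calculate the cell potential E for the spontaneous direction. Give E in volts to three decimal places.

+2.197 V

Au³⁺/Au is the cathode (higher E°), Zn²⁺/Zn the anode: E°cell = +1.49 − (-0.76) = +2.25 V, n = 6.
Overall: 2 Au³⁺(aq) + 3 Zn(s) → 2 Au(s) + 3 Zn²⁺(aq)
Q = [Zn²⁺]^3 / ([Au³⁺]^2); log Q = 5.385.
E = E° − (0.0592/n) log Q = +2.25 − (0.0592/6)(5.385) = +2.197 V.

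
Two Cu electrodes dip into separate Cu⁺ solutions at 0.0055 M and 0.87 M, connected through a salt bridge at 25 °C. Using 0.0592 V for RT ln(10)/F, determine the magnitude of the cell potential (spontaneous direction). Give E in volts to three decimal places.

For a concentration cell E°cell = 0. The 0.87 M side is the cathode (reduction is favoured where [Cu⁺] is higher).
With n = 1, E = −(0.0592/1) log([Cu⁺]ₐₙ/[Cu⁺]꜀ₐₜ) = −(0.0592/1) log(0.0055/0.87) = −(0.0592/1)(-2.199) = +0.130 V.

+0.130 V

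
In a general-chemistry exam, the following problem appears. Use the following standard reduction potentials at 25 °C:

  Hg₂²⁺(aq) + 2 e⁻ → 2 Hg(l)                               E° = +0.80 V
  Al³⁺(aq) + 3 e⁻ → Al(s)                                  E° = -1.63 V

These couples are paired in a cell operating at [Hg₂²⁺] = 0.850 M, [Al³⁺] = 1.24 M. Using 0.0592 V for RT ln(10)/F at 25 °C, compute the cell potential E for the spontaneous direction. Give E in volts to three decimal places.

+2.426 V

Hg₂²⁺/Hg is the cathode (higher E°), Al³⁺/Al the anode: E°cell = +0.80 − (-1.63) = +2.43 V, n = 6.
Overall: 3 Hg₂²⁺(aq) + 2 Al(s) → 6 Hg(l) + 2 Al³⁺(aq)
Q = [Al³⁺]^2 / ([Hg₂²⁺]^3); log Q = 0.399.
E = E° − (0.0592/n) log Q = +2.43 − (0.0592/6)(0.399) = +2.426 V.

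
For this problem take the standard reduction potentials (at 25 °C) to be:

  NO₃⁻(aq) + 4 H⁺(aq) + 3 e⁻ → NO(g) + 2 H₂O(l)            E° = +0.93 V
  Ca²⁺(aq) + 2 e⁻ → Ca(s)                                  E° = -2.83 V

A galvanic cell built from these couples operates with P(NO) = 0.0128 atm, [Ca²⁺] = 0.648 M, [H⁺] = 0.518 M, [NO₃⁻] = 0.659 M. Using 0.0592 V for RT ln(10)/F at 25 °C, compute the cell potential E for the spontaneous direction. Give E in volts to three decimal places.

NO₃⁻/NO is the cathode (higher E°), Ca²⁺/Ca the anode: E°cell = +0.93 − (-2.83) = +3.76 V, n = 6.
Overall: 2 NO₃⁻(aq) + 8 H⁺(aq) + 3 Ca(s) → 2 NO(g) + 4 H₂O(l) + 3 Ca²⁺(aq)
Q = P(NO)^2·[Ca²⁺]^3 / ([NO₃⁻]^2·[H⁺]^8); log Q = -1.703.
E = E° − (0.0592/n) log Q = +3.76 − (0.0592/6)(-1.703) = +3.777 V.

+3.777 V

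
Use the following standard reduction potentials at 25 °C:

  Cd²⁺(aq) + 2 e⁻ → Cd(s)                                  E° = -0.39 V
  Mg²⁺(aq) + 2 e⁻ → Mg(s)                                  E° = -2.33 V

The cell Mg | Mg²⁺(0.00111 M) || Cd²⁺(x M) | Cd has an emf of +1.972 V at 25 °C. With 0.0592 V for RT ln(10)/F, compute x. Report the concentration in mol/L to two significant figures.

Cd²⁺/Cd is the cathode, Mg²⁺/Mg the anode: E°cell = +1.94 V, n = 2.
Overall reaction: Cd²⁺(aq) + Mg(s) → Cd(s) + Mg²⁺(aq); Q = [Mg²⁺]^1/[Cd²⁺]^1.
From E = E° − (0.0592/n) log Q: log Q = (E° − E)·n/0.0592 = (+1.94 − (+1.972))·2/0.0592 = -1.0811.
So 1·log[Cd²⁺] = 1·log(0.00111) − log Q = -2.9547 − (-1.0811) = -1.8736; [Cd²⁺] = 10^(-1.8736) ≈ 0.013 M.

0.013 M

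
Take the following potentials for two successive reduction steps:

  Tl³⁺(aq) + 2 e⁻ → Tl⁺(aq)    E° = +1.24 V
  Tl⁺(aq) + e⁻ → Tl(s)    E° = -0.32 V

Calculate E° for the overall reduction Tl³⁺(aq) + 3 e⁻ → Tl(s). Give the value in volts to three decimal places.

Standard free energies of sequential steps add: ΔG°₃ = ΔG°₁ + ΔG°₂, so n₃E°₃ = n₁E°₁ + n₂E°₂.
E°₃ = (2×+1.24 + 1×-0.32) / 3 = (+2.160) / 3 = +0.720 V.

+0.720 V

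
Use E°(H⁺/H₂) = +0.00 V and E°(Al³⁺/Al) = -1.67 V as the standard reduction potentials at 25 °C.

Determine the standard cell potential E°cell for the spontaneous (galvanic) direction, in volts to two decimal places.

+1.67 V

The H⁺/H₂ couple has the higher reduction potential, so it is the cathode; Al³⁺/Al is oxidised at the anode.
E°cell = E°(cathode) − E°(anode) = (+0.00) − (-1.67) = +1.67 V.
Since E°cell > 0, the reaction is spontaneous under standard conditions.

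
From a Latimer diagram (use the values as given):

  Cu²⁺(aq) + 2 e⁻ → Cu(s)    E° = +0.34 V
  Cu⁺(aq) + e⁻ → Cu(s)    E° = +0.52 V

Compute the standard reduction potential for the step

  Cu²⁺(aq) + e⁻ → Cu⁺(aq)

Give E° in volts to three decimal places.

Sequential free energies add, so n₃E°₃ = n₁E°₁ + n₂E°₂.
With n₃ = 2, and the known step contributing 1×(+0.52) V, the unknown satisfies 1·E° = 2×(+0.34) − 1×(+0.52) = +0.160.
E° = +0.160 / 1 = +0.160 V.

+0.160 V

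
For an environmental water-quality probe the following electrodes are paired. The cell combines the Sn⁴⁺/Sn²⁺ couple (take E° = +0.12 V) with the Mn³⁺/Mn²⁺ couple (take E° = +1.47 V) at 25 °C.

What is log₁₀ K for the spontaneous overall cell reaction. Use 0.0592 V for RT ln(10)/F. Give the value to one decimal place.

45.6

Cathode: Mn³⁺/Mn²⁺; anode: Sn⁴⁺/Sn²⁺. E°cell = +1.35 V, n = 2.
log K = nE°cell / 0.0592 = (2)(+1.35) / 0.0592 = 45.6.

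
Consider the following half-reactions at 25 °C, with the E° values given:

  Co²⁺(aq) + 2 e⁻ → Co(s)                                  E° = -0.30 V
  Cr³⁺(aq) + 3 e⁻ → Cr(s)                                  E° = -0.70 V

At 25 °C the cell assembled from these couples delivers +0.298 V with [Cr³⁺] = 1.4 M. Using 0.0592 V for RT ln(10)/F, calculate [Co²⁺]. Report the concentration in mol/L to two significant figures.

0.00045 M

Co²⁺/Co is the cathode, Cr³⁺/Cr the anode: E°cell = +0.40 V, n = 6.
Overall reaction: 3 Co²⁺(aq) + 2 Cr(s) → 3 Co(s) + 2 Cr³⁺(aq); Q = [Cr³⁺]^2/[Co²⁺]^3.
From E = E° − (0.0592/n) log Q: log Q = (E° − E)·n/0.0592 = (+0.40 − (+0.298))·6/0.0592 = 10.3378.
So 3·log[Co²⁺] = 2·log(1.4) − log Q = 0.2923 − (10.3378) = -10.0455; log[Co²⁺] = -10.0455 / 3 = -3.3485; [Co²⁺] = 10^(-3.3485) ≈ 0.00045 M.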